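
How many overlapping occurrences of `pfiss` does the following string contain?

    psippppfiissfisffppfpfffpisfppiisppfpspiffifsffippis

0

Sliding a length-5 window over the 52 characters (48 positions):
  (no match at any position)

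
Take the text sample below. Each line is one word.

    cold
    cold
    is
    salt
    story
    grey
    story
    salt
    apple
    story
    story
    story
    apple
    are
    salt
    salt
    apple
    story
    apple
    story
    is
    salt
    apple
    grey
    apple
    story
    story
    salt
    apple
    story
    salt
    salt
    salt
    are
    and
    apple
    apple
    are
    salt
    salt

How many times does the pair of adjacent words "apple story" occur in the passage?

Scanning the 39 overlapping bigram windows for "apple story":
  position 9–10: apple story
  position 17–18: apple story
  position 19–20: apple story
  position 25–26: apple story
  position 29–30: apple story

5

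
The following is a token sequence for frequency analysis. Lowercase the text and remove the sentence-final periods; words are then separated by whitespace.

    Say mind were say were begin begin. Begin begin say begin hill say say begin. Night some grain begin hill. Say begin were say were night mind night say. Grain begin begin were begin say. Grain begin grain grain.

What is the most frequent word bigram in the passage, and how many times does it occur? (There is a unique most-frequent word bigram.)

"begin begin", 4 times

Bigram frequencies (highest first):
  begin begin: 4
  say begin: 3
  grain begin: 3
  were say: 2
  say were: 2
  were begin: 2
  … (17 more, each ≤ 2)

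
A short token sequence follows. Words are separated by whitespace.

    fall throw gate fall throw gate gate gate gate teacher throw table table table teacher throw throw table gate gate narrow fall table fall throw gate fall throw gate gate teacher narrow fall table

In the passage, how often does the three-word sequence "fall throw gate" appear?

Scanning the 32 overlapping trigram windows for "fall throw gate":
  position 1–3: fall throw gate
  position 4–6: fall throw gate
  position 24–26: fall throw gate
  position 27–29: fall throw gate

4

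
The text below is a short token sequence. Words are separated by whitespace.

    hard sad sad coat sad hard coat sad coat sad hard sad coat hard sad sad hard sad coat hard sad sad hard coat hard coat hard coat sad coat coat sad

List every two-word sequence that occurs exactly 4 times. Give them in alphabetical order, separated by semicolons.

coat hard; hard coat; sad hard

Bigram counts meeting the condition (exactly 4 times):
  coat hard: 4
  hard coat: 4
  sad hard: 4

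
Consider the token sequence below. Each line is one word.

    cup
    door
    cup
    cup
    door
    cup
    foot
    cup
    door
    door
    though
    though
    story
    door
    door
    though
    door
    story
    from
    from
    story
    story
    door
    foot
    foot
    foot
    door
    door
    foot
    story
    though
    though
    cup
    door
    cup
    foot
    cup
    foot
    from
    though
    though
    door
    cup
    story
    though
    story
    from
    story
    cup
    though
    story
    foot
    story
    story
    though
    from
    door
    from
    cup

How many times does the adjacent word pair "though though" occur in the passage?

Scanning the 58 overlapping bigram windows for "though though":
  position 11–12: though though
  position 31–32: though though
  position 40–41: though though

3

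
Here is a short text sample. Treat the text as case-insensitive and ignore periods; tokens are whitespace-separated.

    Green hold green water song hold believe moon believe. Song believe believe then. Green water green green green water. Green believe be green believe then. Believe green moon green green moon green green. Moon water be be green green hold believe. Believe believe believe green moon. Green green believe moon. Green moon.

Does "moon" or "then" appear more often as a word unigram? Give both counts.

"moon": 7 occurrences
"then": 2 occurrences

"moon" (7 vs 2)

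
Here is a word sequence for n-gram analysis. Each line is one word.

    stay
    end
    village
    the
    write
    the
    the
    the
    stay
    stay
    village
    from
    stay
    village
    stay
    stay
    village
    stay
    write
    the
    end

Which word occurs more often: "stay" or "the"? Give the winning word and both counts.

"stay": 7 occurrences
"the": 5 occurrences

"stay" (7 vs 5)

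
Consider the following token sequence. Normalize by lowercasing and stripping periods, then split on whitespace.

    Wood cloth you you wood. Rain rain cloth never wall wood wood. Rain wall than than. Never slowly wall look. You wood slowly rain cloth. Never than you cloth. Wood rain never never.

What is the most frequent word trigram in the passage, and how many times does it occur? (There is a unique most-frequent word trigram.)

"rain cloth never", 2 times

Trigram frequencies (highest first):
  rain cloth never: 2
  wood cloth you: 1
  cloth you you: 1
  you you wood: 1
  you wood rain: 1
  wood rain rain: 1
  … (24 more, each ≤ 1)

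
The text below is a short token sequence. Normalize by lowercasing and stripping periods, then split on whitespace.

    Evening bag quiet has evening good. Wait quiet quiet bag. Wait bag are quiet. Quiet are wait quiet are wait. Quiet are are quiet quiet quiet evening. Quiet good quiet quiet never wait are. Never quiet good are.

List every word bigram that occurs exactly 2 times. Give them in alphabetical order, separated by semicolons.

are quiet; are wait; quiet good

Bigram counts meeting the condition (exactly 2 times):
  are quiet: 2
  are wait: 2
  quiet good: 2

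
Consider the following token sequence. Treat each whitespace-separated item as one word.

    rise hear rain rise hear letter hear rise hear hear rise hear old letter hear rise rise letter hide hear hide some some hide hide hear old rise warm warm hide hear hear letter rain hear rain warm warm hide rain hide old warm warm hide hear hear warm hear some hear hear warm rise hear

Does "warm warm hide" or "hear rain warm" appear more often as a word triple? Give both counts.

"warm warm hide" (3 vs 1)

"warm warm hide": 3 occurrences
"hear rain warm": 1 occurrence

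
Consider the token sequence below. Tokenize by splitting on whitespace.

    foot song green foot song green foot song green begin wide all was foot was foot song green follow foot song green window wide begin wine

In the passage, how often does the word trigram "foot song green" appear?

5

Scanning the 24 overlapping trigram windows for "foot song green":
  position 1–3: foot song green
  position 4–6: foot song green
  position 7–9: foot song green
  position 16–18: foot song green
  position 20–22: foot song green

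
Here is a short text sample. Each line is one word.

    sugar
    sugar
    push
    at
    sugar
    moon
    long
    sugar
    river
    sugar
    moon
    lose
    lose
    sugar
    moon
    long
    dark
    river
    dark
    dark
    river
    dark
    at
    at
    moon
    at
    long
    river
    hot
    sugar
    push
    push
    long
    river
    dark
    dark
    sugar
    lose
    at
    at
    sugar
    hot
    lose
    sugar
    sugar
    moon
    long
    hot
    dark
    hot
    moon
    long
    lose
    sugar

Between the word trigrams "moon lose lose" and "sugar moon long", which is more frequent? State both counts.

"sugar moon long" (3 vs 1)

"moon lose lose": 1 occurrence
"sugar moon long": 3 occurrences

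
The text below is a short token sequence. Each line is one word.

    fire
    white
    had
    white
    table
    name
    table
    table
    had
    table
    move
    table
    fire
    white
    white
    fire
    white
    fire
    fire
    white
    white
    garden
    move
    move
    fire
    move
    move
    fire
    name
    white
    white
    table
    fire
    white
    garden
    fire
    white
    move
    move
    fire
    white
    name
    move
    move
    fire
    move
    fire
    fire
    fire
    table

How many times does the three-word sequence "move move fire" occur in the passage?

4

Scanning the 48 overlapping trigram windows for "move move fire":
  position 23–25: move move fire
  position 26–28: move move fire
  position 38–40: move move fire
  position 43–45: move move fire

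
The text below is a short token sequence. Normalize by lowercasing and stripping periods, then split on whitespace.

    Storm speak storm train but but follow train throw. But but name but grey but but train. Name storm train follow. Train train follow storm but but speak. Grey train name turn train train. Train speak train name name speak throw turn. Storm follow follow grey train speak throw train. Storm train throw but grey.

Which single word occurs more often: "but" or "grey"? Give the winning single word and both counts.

"but" (10 vs 4)

"but": 10 occurrences
"grey": 4 occurrences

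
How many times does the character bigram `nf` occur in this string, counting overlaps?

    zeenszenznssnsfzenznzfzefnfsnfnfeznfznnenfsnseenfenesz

6

Sliding a length-2 window over the 54 characters (53 positions):
  position 26–27: nf
  position 29–30: nf
  position 31–32: nf
  position 35–36: nf
  position 41–42: nf
  position 48–49: nf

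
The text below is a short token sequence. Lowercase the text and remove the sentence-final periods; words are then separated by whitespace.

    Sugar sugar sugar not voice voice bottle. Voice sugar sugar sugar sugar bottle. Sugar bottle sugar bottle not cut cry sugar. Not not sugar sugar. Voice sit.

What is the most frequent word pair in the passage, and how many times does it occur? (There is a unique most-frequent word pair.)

"sugar sugar", 6 times

Bigram frequencies (highest first):
  sugar sugar: 6
  sugar bottle: 3
  sugar not: 2
  bottle sugar: 2
  not voice: 1
  voice voice: 1
  … (11 more, each ≤ 1)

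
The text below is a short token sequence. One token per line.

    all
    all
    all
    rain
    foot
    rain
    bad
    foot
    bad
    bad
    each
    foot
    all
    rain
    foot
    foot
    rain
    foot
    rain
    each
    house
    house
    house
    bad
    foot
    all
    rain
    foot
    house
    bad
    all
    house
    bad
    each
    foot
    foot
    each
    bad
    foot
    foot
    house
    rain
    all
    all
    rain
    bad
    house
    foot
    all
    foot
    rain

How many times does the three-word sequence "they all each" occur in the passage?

0

Scanning the 49 overlapping trigram windows for "they all each":
  (none found)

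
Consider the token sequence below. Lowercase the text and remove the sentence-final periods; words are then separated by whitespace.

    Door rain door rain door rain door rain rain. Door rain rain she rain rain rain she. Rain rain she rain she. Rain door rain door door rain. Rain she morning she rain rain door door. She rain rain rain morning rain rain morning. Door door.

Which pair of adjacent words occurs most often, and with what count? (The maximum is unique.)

Bigram frequencies (highest first):
  rain rain: 10
  door rain: 7
  rain door: 7
  she rain: 6
  rain she: 5
  door door: 3
  … (6 more, each ≤ 2)

"rain rain", 10 times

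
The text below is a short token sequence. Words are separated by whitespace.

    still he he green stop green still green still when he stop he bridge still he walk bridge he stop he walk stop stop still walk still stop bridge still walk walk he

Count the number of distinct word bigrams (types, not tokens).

25

33 tokens → 32 bigram windows in total.
Repeated bigrams (each contributes count−1 duplicates):
  bridge still: 2
  green still: 2
  he stop: 2
  he walk: 2
  still he: 2
  still walk: 2
  stop he: 2
7 duplicate windows → 32 − 7 = 25 distinct.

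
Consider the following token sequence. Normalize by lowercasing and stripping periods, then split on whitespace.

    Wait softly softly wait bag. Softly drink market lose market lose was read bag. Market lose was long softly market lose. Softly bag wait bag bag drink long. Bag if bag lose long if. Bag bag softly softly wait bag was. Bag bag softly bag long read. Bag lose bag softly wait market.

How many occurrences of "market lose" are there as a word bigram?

Scanning the 52 overlapping bigram windows for "market lose":
  position 8–9: market lose
  position 10–11: market lose
  position 15–16: market lose
  position 20–21: market lose

4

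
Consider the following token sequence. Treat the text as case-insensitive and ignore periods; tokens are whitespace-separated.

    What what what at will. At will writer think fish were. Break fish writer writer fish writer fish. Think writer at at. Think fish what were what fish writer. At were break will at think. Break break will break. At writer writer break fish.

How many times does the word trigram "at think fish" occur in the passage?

Scanning the 42 overlapping trigram windows for "at think fish":
  position 22–24: at think fish

1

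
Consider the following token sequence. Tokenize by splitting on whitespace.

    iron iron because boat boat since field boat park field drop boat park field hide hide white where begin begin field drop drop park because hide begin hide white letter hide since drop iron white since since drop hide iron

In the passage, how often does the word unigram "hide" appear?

6

Scanning the 40 tokens for "hide":
  position 15: hide
  position 16: hide
  position 26: hide
  position 28: hide
  position 31: hide
  position 39: hide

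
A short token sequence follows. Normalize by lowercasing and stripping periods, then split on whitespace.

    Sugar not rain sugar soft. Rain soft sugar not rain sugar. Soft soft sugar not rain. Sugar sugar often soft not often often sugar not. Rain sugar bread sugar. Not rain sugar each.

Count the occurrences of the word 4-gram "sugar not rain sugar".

Scanning the 30 overlapping 4-gram windows for "sugar not rain sugar":
  position 1–4: sugar not rain sugar
  position 8–11: sugar not rain sugar
  position 14–17: sugar not rain sugar
  position 24–27: sugar not rain sugar
  position 29–32: sugar not rain sugar

5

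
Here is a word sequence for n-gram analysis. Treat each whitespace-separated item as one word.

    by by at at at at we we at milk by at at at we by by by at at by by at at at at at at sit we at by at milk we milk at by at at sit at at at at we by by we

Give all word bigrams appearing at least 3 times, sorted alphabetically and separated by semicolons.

Bigram counts meeting the condition (at least 3 times):
  at at: 15
  at by: 3
  at we: 3
  by at: 6
  by by: 5

at at; at by; at we; by at; by by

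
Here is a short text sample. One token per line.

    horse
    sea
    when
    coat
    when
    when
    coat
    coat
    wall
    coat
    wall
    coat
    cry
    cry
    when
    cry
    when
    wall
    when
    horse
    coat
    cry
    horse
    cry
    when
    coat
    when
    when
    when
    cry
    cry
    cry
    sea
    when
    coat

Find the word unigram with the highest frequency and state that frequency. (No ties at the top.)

Unigram frequencies (highest first):
  when: 11
  coat: 8
  cry: 8
  horse: 3
  wall: 3
  sea: 2

"when", 11 times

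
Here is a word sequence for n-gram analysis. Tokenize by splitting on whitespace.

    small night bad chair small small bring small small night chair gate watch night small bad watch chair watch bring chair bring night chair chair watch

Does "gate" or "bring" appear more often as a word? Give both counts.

"gate": 1 occurrence
"bring": 3 occurrences

"bring" (3 vs 1)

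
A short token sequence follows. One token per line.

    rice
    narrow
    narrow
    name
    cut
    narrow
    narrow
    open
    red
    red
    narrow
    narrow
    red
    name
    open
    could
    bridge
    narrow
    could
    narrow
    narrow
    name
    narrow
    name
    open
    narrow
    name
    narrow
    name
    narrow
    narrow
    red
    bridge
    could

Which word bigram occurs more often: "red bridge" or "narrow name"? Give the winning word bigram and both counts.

"red bridge": 1 occurrence
"narrow name": 5 occurrences

"narrow name" (5 vs 1)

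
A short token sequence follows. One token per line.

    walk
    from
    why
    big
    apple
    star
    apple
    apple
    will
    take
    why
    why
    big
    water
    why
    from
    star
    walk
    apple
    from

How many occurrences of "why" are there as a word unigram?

Scanning the 20 tokens for "why":
  position 3: why
  position 11: why
  position 12: why
  position 15: why

4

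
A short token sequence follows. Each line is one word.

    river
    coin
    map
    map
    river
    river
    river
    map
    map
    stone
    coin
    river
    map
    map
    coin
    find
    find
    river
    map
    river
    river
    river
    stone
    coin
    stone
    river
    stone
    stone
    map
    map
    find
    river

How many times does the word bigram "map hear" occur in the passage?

0

Scanning the 31 overlapping bigram windows for "map hear":
  (none found)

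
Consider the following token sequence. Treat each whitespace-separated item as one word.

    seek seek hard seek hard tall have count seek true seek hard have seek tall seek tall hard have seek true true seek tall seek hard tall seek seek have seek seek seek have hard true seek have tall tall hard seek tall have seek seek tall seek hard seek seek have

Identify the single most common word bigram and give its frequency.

"seek seek", 6 times

Bigram frequencies (highest first):
  seek seek: 6
  seek hard: 5
  seek tall: 5
  have seek: 4
  tall seek: 4
  seek have: 4
  … (14 more, each ≤ 3)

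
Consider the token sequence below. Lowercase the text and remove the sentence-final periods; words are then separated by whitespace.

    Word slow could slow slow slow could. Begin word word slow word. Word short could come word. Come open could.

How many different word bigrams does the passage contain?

20 tokens → 19 bigram windows in total.
Repeated bigrams (each contributes count−1 duplicates):
  slow could: 2
  slow slow: 2
  word slow: 2
  word word: 2
4 duplicate windows → 19 − 4 = 15 distinct.

15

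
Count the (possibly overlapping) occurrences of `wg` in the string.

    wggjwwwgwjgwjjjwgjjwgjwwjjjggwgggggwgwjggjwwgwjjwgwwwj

Sliding a length-2 window over the 54 characters (53 positions):
  position 1–2: wg
  position 7–8: wg
  position 16–17: wg
  position 20–21: wg
  position 30–31: wg
  position 36–37: wg
  position 44–45: wg
  position 49–50: wg

8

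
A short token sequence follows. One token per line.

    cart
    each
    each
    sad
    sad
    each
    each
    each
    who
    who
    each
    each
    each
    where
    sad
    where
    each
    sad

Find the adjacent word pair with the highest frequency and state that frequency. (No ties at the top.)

Bigram frequencies (highest first):
  each each: 5
  each sad: 2
  cart each: 1
  sad sad: 1
  sad each: 1
  each who: 1
  … (6 more, each ≤ 1)

"each each", 5 times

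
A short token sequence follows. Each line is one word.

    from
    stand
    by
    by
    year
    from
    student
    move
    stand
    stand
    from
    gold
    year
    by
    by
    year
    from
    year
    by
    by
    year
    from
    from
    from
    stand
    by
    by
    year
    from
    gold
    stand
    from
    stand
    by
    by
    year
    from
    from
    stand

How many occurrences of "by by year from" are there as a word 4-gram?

Scanning the 36 overlapping 4-gram windows for "by by year from":
  position 3–6: by by year from
  position 14–17: by by year from
  position 19–22: by by year from
  position 26–29: by by year from
  position 34–37: by by year from

5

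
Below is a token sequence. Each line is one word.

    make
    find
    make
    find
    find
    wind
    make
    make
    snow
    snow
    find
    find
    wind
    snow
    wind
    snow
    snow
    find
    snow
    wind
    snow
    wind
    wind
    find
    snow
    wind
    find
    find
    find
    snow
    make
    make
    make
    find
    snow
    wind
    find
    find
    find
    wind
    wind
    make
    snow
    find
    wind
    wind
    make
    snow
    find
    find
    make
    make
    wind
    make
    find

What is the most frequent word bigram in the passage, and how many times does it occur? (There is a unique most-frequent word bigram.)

"find find", 7 times

Bigram frequencies (highest first):
  find find: 7
  snow wind: 5
  make find: 4
  find wind: 4
  wind make: 4
  make make: 4
  … (10 more, each ≤ 4)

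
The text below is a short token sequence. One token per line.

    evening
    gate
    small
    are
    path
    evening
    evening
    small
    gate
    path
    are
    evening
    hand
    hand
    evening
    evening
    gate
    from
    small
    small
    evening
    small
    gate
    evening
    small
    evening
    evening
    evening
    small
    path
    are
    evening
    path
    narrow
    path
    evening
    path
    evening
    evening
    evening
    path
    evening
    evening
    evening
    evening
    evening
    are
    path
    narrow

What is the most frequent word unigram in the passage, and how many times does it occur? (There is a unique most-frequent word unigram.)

Unigram frequencies (highest first):
  evening: 21
  path: 8
  small: 7
  gate: 4
  are: 4
  hand: 2
  … (2 more, each ≤ 2)

"evening", 21 times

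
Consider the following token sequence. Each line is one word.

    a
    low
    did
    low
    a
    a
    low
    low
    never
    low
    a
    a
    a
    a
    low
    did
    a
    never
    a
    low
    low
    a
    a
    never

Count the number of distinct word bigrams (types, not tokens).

11

24 tokens → 23 bigram windows in total.
Repeated bigrams (each contributes count−1 duplicates):
  a a: 5
  a low: 4
  low a: 3
  a never: 2
  low did: 2
  low low: 2
12 duplicate windows → 23 − 12 = 11 distinct.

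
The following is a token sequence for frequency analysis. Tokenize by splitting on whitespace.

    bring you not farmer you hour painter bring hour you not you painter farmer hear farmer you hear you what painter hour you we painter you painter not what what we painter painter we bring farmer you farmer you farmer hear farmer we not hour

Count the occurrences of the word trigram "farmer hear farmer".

Scanning the 43 overlapping trigram windows for "farmer hear farmer":
  position 14–16: farmer hear farmer
  position 40–42: farmer hear farmer

2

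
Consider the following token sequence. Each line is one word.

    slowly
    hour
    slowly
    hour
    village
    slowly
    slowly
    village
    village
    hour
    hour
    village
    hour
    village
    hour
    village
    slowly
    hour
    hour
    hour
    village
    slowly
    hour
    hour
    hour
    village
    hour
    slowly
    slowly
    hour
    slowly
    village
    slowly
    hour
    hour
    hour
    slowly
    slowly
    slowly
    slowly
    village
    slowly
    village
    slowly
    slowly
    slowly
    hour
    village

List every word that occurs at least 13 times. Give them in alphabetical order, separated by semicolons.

Unigram counts meeting the condition (at least 13 times):
  hour: 18
  slowly: 18

hour; slowly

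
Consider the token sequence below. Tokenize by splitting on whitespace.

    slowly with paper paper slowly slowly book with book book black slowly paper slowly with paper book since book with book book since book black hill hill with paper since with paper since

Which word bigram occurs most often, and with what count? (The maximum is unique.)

"with paper", 4 times

Bigram frequencies (highest first):
  with paper: 4
  slowly with: 2
  paper slowly: 2
  book with: 2
  with book: 2
  book book: 2
  … (14 more, each ≤ 2)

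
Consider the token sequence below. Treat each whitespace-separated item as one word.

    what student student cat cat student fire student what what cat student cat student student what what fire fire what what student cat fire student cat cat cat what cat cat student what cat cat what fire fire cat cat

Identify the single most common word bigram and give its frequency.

"cat cat", 6 times

Bigram frequencies (highest first):
  cat cat: 6
  student cat: 4
  cat student: 4
  student what: 3
  what what: 3
  what cat: 3
  … (10 more, each ≤ 2)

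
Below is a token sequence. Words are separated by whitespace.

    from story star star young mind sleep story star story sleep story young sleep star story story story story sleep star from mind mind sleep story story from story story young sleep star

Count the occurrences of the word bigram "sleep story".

Scanning the 32 overlapping bigram windows for "sleep story":
  position 7–8: sleep story
  position 11–12: sleep story
  position 25–26: sleep story

3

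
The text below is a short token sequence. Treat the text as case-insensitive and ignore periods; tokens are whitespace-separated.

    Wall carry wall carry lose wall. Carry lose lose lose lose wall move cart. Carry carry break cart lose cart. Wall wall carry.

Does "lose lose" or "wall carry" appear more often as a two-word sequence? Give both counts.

"wall carry" (4 vs 3)

"lose lose": 3 occurrences
"wall carry": 4 occurrences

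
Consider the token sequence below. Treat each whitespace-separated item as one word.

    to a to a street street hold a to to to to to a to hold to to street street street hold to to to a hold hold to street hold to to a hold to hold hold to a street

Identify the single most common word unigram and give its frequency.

"to", 18 times

Unigram frequencies (highest first):
  to: 18
  hold: 9
  a: 7
  street: 7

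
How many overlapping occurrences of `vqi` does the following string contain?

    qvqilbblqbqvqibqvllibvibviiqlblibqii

Sliding a length-3 window over the 36 characters (34 positions):
  position 2–4: vqi
  position 12–14: vqi

2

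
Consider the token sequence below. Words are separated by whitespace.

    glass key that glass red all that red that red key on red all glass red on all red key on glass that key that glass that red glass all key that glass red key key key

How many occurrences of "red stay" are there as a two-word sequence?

Scanning the 36 overlapping bigram windows for "red stay":
  (none found)

0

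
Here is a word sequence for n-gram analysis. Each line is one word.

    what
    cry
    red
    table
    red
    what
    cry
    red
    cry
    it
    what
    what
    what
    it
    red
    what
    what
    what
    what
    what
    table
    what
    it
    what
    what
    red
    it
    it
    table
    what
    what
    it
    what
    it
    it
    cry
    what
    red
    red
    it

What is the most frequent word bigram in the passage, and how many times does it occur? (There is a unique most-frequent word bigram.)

Bigram frequencies (highest first):
  what what: 8
  what it: 4
  it what: 3
  what cry: 2
  cry red: 2
  red what: 2
  … (14 more, each ≤ 2)

"what what", 8 times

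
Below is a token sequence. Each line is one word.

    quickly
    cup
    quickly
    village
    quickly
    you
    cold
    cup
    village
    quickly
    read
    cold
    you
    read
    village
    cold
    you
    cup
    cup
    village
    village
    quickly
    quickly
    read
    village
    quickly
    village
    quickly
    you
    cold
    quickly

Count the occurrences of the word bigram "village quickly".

Scanning the 30 overlapping bigram windows for "village quickly":
  position 4–5: village quickly
  position 9–10: village quickly
  position 21–22: village quickly
  position 25–26: village quickly
  position 27–28: village quickly

5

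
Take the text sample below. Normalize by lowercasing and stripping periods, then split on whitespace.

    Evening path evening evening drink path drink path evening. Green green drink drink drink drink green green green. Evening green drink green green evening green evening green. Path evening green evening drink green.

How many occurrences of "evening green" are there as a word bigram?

5

Scanning the 32 overlapping bigram windows for "evening green":
  position 9–10: evening green
  position 19–20: evening green
  position 24–25: evening green
  position 26–27: evening green
  position 29–30: evening green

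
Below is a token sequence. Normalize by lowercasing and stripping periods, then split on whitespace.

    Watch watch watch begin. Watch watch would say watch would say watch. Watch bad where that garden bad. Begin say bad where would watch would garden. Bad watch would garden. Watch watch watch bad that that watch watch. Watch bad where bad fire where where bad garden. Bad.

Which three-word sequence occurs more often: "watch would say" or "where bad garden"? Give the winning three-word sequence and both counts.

"watch would say" (2 vs 1)

"watch would say": 2 occurrences
"where bad garden": 1 occurrence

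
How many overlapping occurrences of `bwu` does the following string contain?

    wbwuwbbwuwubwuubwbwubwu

Sliding a length-3 window over the 23 characters (21 positions):
  position 2–4: bwu
  position 7–9: bwu
  position 12–14: bwu
  position 18–20: bwu
  position 21–23: bwu

5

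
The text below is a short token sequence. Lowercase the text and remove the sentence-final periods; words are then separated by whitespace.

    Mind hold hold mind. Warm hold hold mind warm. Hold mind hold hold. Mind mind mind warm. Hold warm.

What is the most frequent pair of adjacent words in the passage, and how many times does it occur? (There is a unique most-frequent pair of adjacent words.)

Bigram frequencies (highest first):
  hold mind: 4
  hold hold: 3
  mind warm: 3
  warm hold: 3
  mind hold: 2
  mind mind: 2
  … (1 more, each ≤ 1)

"hold mind", 4 times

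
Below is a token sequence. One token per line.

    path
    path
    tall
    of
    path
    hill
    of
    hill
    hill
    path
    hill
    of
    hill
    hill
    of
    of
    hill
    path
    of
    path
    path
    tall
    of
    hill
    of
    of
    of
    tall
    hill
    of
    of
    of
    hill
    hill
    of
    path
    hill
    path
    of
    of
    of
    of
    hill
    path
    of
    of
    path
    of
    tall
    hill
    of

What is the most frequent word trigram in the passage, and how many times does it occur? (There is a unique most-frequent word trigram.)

"of of of", 4 times

Trigram frequencies (highest first):
  of of of: 4
  of hill hill: 3
  hill of of: 3
  of of hill: 3
  hill path of: 3
  path path tall: 2
  … (22 more, each ≤ 2)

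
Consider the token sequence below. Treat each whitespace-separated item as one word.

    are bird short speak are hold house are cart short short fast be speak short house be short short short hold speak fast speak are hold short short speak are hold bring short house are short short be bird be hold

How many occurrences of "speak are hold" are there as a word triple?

Scanning the 39 overlapping trigram windows for "speak are hold":
  position 4–6: speak are hold
  position 24–26: speak are hold
  position 29–31: speak are hold

3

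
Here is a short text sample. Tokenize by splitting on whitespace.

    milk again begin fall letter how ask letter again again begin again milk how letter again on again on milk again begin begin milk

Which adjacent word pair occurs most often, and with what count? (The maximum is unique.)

"again begin", 3 times

Bigram frequencies (highest first):
  again begin: 3
  milk again: 2
  letter again: 2
  again on: 2
  begin fall: 1
  fall letter: 1
  … (12 more, each ≤ 1)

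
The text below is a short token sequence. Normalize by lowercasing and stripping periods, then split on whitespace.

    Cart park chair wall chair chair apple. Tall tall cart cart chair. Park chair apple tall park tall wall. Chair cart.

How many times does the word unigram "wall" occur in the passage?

Scanning the 21 tokens for "wall":
  position 4: wall
  position 19: wall

2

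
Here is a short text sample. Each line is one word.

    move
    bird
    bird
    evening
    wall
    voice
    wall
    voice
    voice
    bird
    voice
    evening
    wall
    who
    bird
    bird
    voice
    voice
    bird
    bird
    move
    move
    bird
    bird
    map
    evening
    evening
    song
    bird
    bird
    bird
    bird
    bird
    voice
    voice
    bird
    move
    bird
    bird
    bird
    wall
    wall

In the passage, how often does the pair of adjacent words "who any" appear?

Scanning the 41 overlapping bigram windows for "who any":
  (none found)

0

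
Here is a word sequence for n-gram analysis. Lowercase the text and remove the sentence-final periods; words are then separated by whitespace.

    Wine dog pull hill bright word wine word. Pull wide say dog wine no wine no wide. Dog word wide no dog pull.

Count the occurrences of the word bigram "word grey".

Scanning the 22 overlapping bigram windows for "word grey":
  (none found)

0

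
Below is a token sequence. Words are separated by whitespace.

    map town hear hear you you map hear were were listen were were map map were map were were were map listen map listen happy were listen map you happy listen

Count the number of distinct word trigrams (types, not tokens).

31 tokens → 29 trigram windows in total.
Repeated trigrams (each contributes count−1 duplicates):
  were were map: 2
1 duplicate windows → 29 − 1 = 28 distinct.

28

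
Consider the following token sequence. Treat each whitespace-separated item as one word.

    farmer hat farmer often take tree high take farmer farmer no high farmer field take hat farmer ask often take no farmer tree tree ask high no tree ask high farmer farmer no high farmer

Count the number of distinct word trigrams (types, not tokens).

29

35 tokens → 33 trigram windows in total.
Repeated trigrams (each contributes count−1 duplicates):
  farmer farmer no: 2
  farmer no high: 2
  no high farmer: 2
  tree ask high: 2
4 duplicate windows → 33 − 4 = 29 distinct.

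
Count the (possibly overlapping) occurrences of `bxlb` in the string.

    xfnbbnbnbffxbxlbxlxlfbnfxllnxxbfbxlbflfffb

Sliding a length-4 window over the 42 characters (39 positions):
  position 13–16: bxlb
  position 33–36: bxlb

2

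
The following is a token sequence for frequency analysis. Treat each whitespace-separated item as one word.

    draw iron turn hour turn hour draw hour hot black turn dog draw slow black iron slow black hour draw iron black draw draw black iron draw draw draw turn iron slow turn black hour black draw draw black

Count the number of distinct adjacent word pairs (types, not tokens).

39 tokens → 38 bigram windows in total.
Repeated bigrams (each contributes count−1 duplicates):
  draw draw: 4
  black draw: 2
  black hour: 2
  black iron: 2
  draw black: 2
  draw iron: 2
  hour draw: 2
  iron slow: 2
  … (2 more repeated)
12 duplicate windows → 38 − 12 = 26 distinct.

26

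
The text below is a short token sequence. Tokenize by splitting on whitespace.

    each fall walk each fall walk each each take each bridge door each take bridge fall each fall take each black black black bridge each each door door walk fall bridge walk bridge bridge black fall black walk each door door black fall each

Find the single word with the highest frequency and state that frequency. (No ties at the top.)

"each", 12 times

Unigram frequencies (highest first):
  each: 12
  fall: 7
  bridge: 6
  black: 6
  walk: 5
  door: 5
  … (1 more, each ≤ 3)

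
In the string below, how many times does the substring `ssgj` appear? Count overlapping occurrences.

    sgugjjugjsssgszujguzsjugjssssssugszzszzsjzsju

Sliding a length-4 window over the 45 characters (42 positions):
  (no match at any position)

0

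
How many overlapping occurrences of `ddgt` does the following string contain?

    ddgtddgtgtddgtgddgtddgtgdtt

Sliding a length-4 window over the 27 characters (24 positions):
  position 1–4: ddgt
  position 5–8: ddgt
  position 11–14: ddgt
  position 16–19: ddgt
  position 20–23: ddgt

5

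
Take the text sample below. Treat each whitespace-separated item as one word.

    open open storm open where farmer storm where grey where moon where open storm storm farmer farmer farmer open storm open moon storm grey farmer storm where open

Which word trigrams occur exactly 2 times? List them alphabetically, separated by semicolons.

Trigram counts meeting the condition (exactly 2 times):
  farmer storm where: 2
  open storm open: 2

farmer storm where; open storm open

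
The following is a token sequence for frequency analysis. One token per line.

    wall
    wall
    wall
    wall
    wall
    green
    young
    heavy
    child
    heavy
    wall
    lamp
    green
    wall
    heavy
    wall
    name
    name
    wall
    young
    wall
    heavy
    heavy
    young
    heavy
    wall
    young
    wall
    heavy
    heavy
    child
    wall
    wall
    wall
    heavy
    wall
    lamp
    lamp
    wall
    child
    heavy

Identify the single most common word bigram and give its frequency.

"wall wall", 6 times

Bigram frequencies (highest first):
  wall wall: 6
  heavy wall: 4
  wall heavy: 4
  young heavy: 2
  heavy child: 2
  child heavy: 2
  … (16 more, each ≤ 2)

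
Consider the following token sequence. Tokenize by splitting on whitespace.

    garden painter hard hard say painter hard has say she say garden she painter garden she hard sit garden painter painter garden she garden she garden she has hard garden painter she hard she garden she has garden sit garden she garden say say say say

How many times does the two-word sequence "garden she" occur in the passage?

7

Scanning the 45 overlapping bigram windows for "garden she":
  position 12–13: garden she
  position 15–16: garden she
  position 22–23: garden she
  position 24–25: garden she
  position 26–27: garden she
  position 35–36: garden she
  position 40–41: garden she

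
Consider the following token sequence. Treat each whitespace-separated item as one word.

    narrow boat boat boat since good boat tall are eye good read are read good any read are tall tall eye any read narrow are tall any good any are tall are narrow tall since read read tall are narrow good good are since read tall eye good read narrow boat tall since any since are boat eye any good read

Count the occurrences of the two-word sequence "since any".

Scanning the 60 overlapping bigram windows for "since any":
  position 53–54: since any

1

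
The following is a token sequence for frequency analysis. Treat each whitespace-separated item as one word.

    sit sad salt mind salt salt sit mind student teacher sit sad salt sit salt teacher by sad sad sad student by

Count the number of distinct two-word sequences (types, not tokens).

17

22 tokens → 21 bigram windows in total.
Repeated bigrams (each contributes count−1 duplicates):
  sad sad: 2
  sad salt: 2
  salt sit: 2
  sit sad: 2
4 duplicate windows → 21 − 4 = 17 distinct.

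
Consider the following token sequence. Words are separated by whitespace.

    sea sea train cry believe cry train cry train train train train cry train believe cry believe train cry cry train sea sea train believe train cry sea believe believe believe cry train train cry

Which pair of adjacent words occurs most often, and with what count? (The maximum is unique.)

"train cry", 6 times

Bigram frequencies (highest first):
  train cry: 6
  cry train: 5
  train train: 4
  believe cry: 3
  sea sea: 2
  sea train: 2
  … (8 more, each ≤ 2)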